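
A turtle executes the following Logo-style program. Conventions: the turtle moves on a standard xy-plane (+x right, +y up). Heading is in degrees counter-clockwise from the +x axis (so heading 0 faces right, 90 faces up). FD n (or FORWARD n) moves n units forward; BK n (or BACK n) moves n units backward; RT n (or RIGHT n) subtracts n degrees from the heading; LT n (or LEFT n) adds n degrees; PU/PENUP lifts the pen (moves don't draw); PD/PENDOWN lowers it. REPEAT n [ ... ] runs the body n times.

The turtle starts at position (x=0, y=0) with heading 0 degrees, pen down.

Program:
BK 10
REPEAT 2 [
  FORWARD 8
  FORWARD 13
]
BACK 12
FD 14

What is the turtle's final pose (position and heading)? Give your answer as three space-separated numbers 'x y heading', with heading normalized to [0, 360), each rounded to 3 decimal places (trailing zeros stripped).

Executing turtle program step by step:
Start: pos=(0,0), heading=0, pen down
BK 10: (0,0) -> (-10,0) [heading=0, draw]
REPEAT 2 [
  -- iteration 1/2 --
  FD 8: (-10,0) -> (-2,0) [heading=0, draw]
  FD 13: (-2,0) -> (11,0) [heading=0, draw]
  -- iteration 2/2 --
  FD 8: (11,0) -> (19,0) [heading=0, draw]
  FD 13: (19,0) -> (32,0) [heading=0, draw]
]
BK 12: (32,0) -> (20,0) [heading=0, draw]
FD 14: (20,0) -> (34,0) [heading=0, draw]
Final: pos=(34,0), heading=0, 7 segment(s) drawn

Answer: 34 0 0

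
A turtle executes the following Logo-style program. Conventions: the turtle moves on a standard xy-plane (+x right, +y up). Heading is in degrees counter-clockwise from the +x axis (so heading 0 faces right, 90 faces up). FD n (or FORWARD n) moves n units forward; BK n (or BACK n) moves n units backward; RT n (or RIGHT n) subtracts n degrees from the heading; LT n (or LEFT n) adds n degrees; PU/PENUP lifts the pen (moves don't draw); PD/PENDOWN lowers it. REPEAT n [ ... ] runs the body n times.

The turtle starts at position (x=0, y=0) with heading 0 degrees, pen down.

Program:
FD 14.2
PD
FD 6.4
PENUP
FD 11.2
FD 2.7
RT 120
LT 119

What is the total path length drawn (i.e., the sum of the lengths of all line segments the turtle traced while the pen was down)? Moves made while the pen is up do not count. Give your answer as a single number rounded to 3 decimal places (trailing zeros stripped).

Executing turtle program step by step:
Start: pos=(0,0), heading=0, pen down
FD 14.2: (0,0) -> (14.2,0) [heading=0, draw]
PD: pen down
FD 6.4: (14.2,0) -> (20.6,0) [heading=0, draw]
PU: pen up
FD 11.2: (20.6,0) -> (31.8,0) [heading=0, move]
FD 2.7: (31.8,0) -> (34.5,0) [heading=0, move]
RT 120: heading 0 -> 240
LT 119: heading 240 -> 359
Final: pos=(34.5,0), heading=359, 2 segment(s) drawn

Segment lengths:
  seg 1: (0,0) -> (14.2,0), length = 14.2
  seg 2: (14.2,0) -> (20.6,0), length = 6.4
Total = 20.6

Answer: 20.6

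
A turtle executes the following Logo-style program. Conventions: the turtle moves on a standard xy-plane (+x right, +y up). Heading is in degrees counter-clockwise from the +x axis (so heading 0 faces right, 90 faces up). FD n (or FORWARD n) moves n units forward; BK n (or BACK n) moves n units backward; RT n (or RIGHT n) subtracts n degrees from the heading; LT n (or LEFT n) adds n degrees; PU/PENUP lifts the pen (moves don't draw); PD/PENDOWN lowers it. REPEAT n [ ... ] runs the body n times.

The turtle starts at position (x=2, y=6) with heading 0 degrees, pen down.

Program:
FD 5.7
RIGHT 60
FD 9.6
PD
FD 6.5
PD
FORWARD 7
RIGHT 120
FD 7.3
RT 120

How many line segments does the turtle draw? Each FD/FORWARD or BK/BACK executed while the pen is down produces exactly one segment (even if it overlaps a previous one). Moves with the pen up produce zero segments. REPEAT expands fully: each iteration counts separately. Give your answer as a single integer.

Executing turtle program step by step:
Start: pos=(2,6), heading=0, pen down
FD 5.7: (2,6) -> (7.7,6) [heading=0, draw]
RT 60: heading 0 -> 300
FD 9.6: (7.7,6) -> (12.5,-2.314) [heading=300, draw]
PD: pen down
FD 6.5: (12.5,-2.314) -> (15.75,-7.943) [heading=300, draw]
PD: pen down
FD 7: (15.75,-7.943) -> (19.25,-14.005) [heading=300, draw]
RT 120: heading 300 -> 180
FD 7.3: (19.25,-14.005) -> (11.95,-14.005) [heading=180, draw]
RT 120: heading 180 -> 60
Final: pos=(11.95,-14.005), heading=60, 5 segment(s) drawn
Segments drawn: 5

Answer: 5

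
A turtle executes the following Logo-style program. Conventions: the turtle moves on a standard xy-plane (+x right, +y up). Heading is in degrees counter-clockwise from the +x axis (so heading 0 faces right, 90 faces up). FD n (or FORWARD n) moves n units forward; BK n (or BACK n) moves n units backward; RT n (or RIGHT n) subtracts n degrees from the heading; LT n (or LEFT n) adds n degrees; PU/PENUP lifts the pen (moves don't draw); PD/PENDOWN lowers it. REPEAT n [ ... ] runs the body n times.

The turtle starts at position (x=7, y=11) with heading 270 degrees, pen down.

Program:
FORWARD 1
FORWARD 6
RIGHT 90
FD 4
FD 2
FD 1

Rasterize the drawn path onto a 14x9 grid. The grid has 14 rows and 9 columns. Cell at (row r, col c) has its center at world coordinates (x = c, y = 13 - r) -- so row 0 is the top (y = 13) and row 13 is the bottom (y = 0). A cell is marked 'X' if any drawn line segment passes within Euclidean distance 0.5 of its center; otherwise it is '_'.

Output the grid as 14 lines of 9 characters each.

Answer: _________
_________
_______X_
_______X_
_______X_
_______X_
_______X_
_______X_
_______X_
XXXXXXXX_
_________
_________
_________
_________

Derivation:
Segment 0: (7,11) -> (7,10)
Segment 1: (7,10) -> (7,4)
Segment 2: (7,4) -> (3,4)
Segment 3: (3,4) -> (1,4)
Segment 4: (1,4) -> (-0,4)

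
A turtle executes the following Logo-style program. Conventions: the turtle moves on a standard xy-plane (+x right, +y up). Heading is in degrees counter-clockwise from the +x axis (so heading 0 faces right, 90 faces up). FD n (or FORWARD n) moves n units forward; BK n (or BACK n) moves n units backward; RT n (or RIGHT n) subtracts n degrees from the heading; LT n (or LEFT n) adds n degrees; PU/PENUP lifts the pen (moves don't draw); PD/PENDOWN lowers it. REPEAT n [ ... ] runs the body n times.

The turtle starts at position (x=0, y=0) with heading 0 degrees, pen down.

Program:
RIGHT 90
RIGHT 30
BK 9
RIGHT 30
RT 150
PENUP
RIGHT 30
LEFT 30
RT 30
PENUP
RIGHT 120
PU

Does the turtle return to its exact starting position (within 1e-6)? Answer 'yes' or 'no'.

Answer: no

Derivation:
Executing turtle program step by step:
Start: pos=(0,0), heading=0, pen down
RT 90: heading 0 -> 270
RT 30: heading 270 -> 240
BK 9: (0,0) -> (4.5,7.794) [heading=240, draw]
RT 30: heading 240 -> 210
RT 150: heading 210 -> 60
PU: pen up
RT 30: heading 60 -> 30
LT 30: heading 30 -> 60
RT 30: heading 60 -> 30
PU: pen up
RT 120: heading 30 -> 270
PU: pen up
Final: pos=(4.5,7.794), heading=270, 1 segment(s) drawn

Start position: (0, 0)
Final position: (4.5, 7.794)
Distance = 9; >= 1e-6 -> NOT closed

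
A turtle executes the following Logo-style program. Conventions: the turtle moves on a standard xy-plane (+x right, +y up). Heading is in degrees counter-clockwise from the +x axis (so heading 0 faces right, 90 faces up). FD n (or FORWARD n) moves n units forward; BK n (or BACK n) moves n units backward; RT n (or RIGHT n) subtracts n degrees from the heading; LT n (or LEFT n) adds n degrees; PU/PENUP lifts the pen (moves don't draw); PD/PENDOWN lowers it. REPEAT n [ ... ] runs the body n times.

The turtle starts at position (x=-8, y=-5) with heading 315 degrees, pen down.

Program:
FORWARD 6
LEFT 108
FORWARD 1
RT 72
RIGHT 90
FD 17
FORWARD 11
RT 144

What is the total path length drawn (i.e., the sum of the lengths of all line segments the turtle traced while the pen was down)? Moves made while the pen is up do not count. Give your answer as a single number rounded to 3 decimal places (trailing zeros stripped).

Answer: 35

Derivation:
Executing turtle program step by step:
Start: pos=(-8,-5), heading=315, pen down
FD 6: (-8,-5) -> (-3.757,-9.243) [heading=315, draw]
LT 108: heading 315 -> 63
FD 1: (-3.757,-9.243) -> (-3.303,-8.352) [heading=63, draw]
RT 72: heading 63 -> 351
RT 90: heading 351 -> 261
FD 17: (-3.303,-8.352) -> (-5.963,-25.142) [heading=261, draw]
FD 11: (-5.963,-25.142) -> (-7.684,-36.007) [heading=261, draw]
RT 144: heading 261 -> 117
Final: pos=(-7.684,-36.007), heading=117, 4 segment(s) drawn

Segment lengths:
  seg 1: (-8,-5) -> (-3.757,-9.243), length = 6
  seg 2: (-3.757,-9.243) -> (-3.303,-8.352), length = 1
  seg 3: (-3.303,-8.352) -> (-5.963,-25.142), length = 17
  seg 4: (-5.963,-25.142) -> (-7.684,-36.007), length = 11
Total = 35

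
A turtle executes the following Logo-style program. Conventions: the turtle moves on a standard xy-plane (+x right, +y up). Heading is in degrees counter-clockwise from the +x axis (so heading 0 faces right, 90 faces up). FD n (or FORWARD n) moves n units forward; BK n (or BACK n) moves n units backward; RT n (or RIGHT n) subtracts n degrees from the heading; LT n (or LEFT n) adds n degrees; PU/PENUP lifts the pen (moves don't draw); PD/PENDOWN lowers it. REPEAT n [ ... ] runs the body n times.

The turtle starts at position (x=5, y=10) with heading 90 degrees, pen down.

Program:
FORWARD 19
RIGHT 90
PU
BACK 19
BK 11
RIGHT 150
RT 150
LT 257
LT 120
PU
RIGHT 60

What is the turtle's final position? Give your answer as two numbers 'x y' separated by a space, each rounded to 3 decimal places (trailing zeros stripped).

Executing turtle program step by step:
Start: pos=(5,10), heading=90, pen down
FD 19: (5,10) -> (5,29) [heading=90, draw]
RT 90: heading 90 -> 0
PU: pen up
BK 19: (5,29) -> (-14,29) [heading=0, move]
BK 11: (-14,29) -> (-25,29) [heading=0, move]
RT 150: heading 0 -> 210
RT 150: heading 210 -> 60
LT 257: heading 60 -> 317
LT 120: heading 317 -> 77
PU: pen up
RT 60: heading 77 -> 17
Final: pos=(-25,29), heading=17, 1 segment(s) drawn

Answer: -25 29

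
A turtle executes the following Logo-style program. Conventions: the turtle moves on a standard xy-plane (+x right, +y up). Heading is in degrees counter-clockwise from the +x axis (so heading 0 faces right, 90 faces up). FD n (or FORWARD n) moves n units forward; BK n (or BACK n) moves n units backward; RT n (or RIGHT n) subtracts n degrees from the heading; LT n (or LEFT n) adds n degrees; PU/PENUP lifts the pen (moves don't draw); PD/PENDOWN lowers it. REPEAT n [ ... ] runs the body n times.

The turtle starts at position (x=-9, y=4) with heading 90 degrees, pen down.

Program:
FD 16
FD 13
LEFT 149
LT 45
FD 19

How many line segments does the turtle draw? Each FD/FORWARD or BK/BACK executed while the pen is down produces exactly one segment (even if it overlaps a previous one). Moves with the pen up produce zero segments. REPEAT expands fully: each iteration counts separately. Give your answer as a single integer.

Answer: 3

Derivation:
Executing turtle program step by step:
Start: pos=(-9,4), heading=90, pen down
FD 16: (-9,4) -> (-9,20) [heading=90, draw]
FD 13: (-9,20) -> (-9,33) [heading=90, draw]
LT 149: heading 90 -> 239
LT 45: heading 239 -> 284
FD 19: (-9,33) -> (-4.403,14.564) [heading=284, draw]
Final: pos=(-4.403,14.564), heading=284, 3 segment(s) drawn
Segments drawn: 3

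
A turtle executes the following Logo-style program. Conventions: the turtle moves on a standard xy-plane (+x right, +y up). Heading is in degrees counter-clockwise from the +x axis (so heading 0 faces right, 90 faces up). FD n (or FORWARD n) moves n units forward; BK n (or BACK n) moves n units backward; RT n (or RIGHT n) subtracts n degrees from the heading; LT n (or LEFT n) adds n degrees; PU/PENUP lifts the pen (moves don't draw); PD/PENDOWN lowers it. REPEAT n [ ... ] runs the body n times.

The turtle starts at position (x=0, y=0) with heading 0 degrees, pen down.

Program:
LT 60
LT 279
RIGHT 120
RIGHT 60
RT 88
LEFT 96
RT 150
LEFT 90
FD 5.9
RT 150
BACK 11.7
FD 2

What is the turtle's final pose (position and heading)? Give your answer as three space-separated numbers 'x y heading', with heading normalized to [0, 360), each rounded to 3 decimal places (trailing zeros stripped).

Answer: -8.819 12.258 317

Derivation:
Executing turtle program step by step:
Start: pos=(0,0), heading=0, pen down
LT 60: heading 0 -> 60
LT 279: heading 60 -> 339
RT 120: heading 339 -> 219
RT 60: heading 219 -> 159
RT 88: heading 159 -> 71
LT 96: heading 71 -> 167
RT 150: heading 167 -> 17
LT 90: heading 17 -> 107
FD 5.9: (0,0) -> (-1.725,5.642) [heading=107, draw]
RT 150: heading 107 -> 317
BK 11.7: (-1.725,5.642) -> (-10.282,13.622) [heading=317, draw]
FD 2: (-10.282,13.622) -> (-8.819,12.258) [heading=317, draw]
Final: pos=(-8.819,12.258), heading=317, 3 segment(s) drawn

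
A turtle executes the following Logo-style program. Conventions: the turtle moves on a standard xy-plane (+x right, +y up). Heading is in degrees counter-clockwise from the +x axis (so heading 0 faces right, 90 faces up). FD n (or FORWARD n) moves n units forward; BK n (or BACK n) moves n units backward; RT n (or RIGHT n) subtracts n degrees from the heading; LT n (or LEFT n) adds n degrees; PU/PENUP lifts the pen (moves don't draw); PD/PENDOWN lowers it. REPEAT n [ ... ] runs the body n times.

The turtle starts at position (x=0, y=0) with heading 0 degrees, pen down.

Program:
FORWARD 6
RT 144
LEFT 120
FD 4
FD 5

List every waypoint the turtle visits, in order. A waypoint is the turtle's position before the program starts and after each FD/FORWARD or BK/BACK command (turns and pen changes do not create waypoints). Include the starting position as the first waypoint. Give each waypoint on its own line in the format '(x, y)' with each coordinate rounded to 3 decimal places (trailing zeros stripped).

Executing turtle program step by step:
Start: pos=(0,0), heading=0, pen down
FD 6: (0,0) -> (6,0) [heading=0, draw]
RT 144: heading 0 -> 216
LT 120: heading 216 -> 336
FD 4: (6,0) -> (9.654,-1.627) [heading=336, draw]
FD 5: (9.654,-1.627) -> (14.222,-3.661) [heading=336, draw]
Final: pos=(14.222,-3.661), heading=336, 3 segment(s) drawn
Waypoints (4 total):
(0, 0)
(6, 0)
(9.654, -1.627)
(14.222, -3.661)

Answer: (0, 0)
(6, 0)
(9.654, -1.627)
(14.222, -3.661)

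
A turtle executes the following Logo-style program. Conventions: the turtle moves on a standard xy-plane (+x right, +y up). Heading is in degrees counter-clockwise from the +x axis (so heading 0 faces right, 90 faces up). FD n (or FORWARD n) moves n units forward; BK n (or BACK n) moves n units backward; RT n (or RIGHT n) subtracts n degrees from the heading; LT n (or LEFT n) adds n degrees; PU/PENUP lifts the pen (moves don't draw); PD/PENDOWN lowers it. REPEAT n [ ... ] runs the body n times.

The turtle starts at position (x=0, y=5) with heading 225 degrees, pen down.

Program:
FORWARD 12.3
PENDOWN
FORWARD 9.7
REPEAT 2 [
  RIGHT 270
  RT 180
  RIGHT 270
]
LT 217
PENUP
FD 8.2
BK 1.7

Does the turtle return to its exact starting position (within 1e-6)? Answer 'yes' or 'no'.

Executing turtle program step by step:
Start: pos=(0,5), heading=225, pen down
FD 12.3: (0,5) -> (-8.697,-3.697) [heading=225, draw]
PD: pen down
FD 9.7: (-8.697,-3.697) -> (-15.556,-10.556) [heading=225, draw]
REPEAT 2 [
  -- iteration 1/2 --
  RT 270: heading 225 -> 315
  RT 180: heading 315 -> 135
  RT 270: heading 135 -> 225
  -- iteration 2/2 --
  RT 270: heading 225 -> 315
  RT 180: heading 315 -> 135
  RT 270: heading 135 -> 225
]
LT 217: heading 225 -> 82
PU: pen up
FD 8.2: (-15.556,-10.556) -> (-14.415,-2.436) [heading=82, move]
BK 1.7: (-14.415,-2.436) -> (-14.652,-4.12) [heading=82, move]
Final: pos=(-14.652,-4.12), heading=82, 2 segment(s) drawn

Start position: (0, 5)
Final position: (-14.652, -4.12)
Distance = 17.258; >= 1e-6 -> NOT closed

Answer: no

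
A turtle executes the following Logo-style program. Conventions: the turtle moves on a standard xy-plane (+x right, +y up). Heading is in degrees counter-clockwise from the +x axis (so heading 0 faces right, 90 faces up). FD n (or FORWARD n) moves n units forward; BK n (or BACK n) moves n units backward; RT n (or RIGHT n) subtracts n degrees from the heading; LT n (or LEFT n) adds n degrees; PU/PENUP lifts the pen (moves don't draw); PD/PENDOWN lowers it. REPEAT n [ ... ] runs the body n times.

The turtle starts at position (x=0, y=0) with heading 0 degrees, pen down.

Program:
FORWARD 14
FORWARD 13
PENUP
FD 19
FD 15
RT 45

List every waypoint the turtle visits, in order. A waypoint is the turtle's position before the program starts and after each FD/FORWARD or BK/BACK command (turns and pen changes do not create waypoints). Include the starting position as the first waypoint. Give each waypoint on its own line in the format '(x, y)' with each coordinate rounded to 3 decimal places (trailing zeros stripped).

Executing turtle program step by step:
Start: pos=(0,0), heading=0, pen down
FD 14: (0,0) -> (14,0) [heading=0, draw]
FD 13: (14,0) -> (27,0) [heading=0, draw]
PU: pen up
FD 19: (27,0) -> (46,0) [heading=0, move]
FD 15: (46,0) -> (61,0) [heading=0, move]
RT 45: heading 0 -> 315
Final: pos=(61,0), heading=315, 2 segment(s) drawn
Waypoints (5 total):
(0, 0)
(14, 0)
(27, 0)
(46, 0)
(61, 0)

Answer: (0, 0)
(14, 0)
(27, 0)
(46, 0)
(61, 0)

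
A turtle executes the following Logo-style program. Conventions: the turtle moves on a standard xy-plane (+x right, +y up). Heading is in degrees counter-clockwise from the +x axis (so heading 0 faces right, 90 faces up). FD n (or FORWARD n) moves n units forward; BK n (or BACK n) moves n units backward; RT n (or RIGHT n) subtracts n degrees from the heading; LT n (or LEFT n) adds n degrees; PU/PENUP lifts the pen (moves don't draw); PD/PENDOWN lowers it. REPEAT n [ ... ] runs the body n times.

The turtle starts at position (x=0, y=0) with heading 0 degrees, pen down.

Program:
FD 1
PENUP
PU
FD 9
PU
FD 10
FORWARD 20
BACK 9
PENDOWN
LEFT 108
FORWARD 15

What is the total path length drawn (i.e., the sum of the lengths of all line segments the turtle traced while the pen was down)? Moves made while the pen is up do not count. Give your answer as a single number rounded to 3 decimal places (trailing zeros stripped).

Executing turtle program step by step:
Start: pos=(0,0), heading=0, pen down
FD 1: (0,0) -> (1,0) [heading=0, draw]
PU: pen up
PU: pen up
FD 9: (1,0) -> (10,0) [heading=0, move]
PU: pen up
FD 10: (10,0) -> (20,0) [heading=0, move]
FD 20: (20,0) -> (40,0) [heading=0, move]
BK 9: (40,0) -> (31,0) [heading=0, move]
PD: pen down
LT 108: heading 0 -> 108
FD 15: (31,0) -> (26.365,14.266) [heading=108, draw]
Final: pos=(26.365,14.266), heading=108, 2 segment(s) drawn

Segment lengths:
  seg 1: (0,0) -> (1,0), length = 1
  seg 2: (31,0) -> (26.365,14.266), length = 15
Total = 16

Answer: 16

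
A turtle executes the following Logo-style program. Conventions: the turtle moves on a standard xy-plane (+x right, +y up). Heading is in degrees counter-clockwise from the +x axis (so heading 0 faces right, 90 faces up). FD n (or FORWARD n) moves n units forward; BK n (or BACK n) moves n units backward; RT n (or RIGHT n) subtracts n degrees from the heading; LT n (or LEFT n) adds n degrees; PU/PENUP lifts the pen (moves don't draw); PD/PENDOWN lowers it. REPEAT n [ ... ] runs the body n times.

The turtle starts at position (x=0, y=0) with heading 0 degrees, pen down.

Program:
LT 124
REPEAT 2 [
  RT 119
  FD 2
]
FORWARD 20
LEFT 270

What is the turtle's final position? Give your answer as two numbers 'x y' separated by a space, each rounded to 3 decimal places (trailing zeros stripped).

Answer: -6.956 -19.924

Derivation:
Executing turtle program step by step:
Start: pos=(0,0), heading=0, pen down
LT 124: heading 0 -> 124
REPEAT 2 [
  -- iteration 1/2 --
  RT 119: heading 124 -> 5
  FD 2: (0,0) -> (1.992,0.174) [heading=5, draw]
  -- iteration 2/2 --
  RT 119: heading 5 -> 246
  FD 2: (1.992,0.174) -> (1.179,-1.653) [heading=246, draw]
]
FD 20: (1.179,-1.653) -> (-6.956,-19.924) [heading=246, draw]
LT 270: heading 246 -> 156
Final: pos=(-6.956,-19.924), heading=156, 3 segment(s) drawn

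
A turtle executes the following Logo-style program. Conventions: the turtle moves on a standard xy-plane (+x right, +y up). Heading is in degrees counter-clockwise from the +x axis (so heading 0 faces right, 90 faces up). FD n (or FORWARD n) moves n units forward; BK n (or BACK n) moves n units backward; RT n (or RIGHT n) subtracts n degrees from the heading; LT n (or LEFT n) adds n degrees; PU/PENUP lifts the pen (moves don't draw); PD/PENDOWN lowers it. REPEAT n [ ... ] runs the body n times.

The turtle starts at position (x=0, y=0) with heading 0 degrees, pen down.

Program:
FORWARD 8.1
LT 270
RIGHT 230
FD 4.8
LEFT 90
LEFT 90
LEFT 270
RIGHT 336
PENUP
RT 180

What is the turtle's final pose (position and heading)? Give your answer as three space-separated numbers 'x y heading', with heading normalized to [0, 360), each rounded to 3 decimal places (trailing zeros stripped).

Executing turtle program step by step:
Start: pos=(0,0), heading=0, pen down
FD 8.1: (0,0) -> (8.1,0) [heading=0, draw]
LT 270: heading 0 -> 270
RT 230: heading 270 -> 40
FD 4.8: (8.1,0) -> (11.777,3.085) [heading=40, draw]
LT 90: heading 40 -> 130
LT 90: heading 130 -> 220
LT 270: heading 220 -> 130
RT 336: heading 130 -> 154
PU: pen up
RT 180: heading 154 -> 334
Final: pos=(11.777,3.085), heading=334, 2 segment(s) drawn

Answer: 11.777 3.085 334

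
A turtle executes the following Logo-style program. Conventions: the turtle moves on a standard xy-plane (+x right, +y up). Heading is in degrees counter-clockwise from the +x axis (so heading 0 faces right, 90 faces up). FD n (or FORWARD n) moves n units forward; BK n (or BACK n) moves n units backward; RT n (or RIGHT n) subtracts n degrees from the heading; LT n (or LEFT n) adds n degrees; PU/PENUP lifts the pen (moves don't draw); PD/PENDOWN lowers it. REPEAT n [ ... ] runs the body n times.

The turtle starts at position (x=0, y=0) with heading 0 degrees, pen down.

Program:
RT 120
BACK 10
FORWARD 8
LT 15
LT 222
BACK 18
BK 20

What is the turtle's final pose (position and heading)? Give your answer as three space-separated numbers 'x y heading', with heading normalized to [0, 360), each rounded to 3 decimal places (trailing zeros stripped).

Answer: 18.252 -32.126 117

Derivation:
Executing turtle program step by step:
Start: pos=(0,0), heading=0, pen down
RT 120: heading 0 -> 240
BK 10: (0,0) -> (5,8.66) [heading=240, draw]
FD 8: (5,8.66) -> (1,1.732) [heading=240, draw]
LT 15: heading 240 -> 255
LT 222: heading 255 -> 117
BK 18: (1,1.732) -> (9.172,-14.306) [heading=117, draw]
BK 20: (9.172,-14.306) -> (18.252,-32.126) [heading=117, draw]
Final: pos=(18.252,-32.126), heading=117, 4 segment(s) drawn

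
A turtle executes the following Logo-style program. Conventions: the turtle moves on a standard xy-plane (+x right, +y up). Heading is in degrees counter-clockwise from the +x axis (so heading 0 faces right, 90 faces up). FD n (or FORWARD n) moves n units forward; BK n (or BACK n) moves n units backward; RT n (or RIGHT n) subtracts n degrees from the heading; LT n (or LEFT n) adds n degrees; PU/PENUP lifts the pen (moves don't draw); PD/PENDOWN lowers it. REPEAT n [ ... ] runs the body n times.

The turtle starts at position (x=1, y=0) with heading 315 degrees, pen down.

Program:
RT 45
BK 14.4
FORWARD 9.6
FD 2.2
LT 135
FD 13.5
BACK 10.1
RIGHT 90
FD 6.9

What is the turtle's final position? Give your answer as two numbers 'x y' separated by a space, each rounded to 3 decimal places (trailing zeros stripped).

Executing turtle program step by step:
Start: pos=(1,0), heading=315, pen down
RT 45: heading 315 -> 270
BK 14.4: (1,0) -> (1,14.4) [heading=270, draw]
FD 9.6: (1,14.4) -> (1,4.8) [heading=270, draw]
FD 2.2: (1,4.8) -> (1,2.6) [heading=270, draw]
LT 135: heading 270 -> 45
FD 13.5: (1,2.6) -> (10.546,12.146) [heading=45, draw]
BK 10.1: (10.546,12.146) -> (3.404,5.004) [heading=45, draw]
RT 90: heading 45 -> 315
FD 6.9: (3.404,5.004) -> (8.283,0.125) [heading=315, draw]
Final: pos=(8.283,0.125), heading=315, 6 segment(s) drawn

Answer: 8.283 0.125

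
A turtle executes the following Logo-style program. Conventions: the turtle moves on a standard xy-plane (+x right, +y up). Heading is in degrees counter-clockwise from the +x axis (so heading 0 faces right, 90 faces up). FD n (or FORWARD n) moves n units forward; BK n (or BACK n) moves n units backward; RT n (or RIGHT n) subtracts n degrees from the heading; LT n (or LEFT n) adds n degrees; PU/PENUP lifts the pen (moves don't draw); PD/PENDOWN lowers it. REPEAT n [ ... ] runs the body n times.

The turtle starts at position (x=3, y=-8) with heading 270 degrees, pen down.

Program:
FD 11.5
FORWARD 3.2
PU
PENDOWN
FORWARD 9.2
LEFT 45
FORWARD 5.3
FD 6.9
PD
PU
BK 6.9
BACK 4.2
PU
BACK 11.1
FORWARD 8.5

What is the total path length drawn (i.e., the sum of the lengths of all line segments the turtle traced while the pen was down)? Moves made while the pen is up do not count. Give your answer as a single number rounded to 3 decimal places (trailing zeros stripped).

Answer: 36.1

Derivation:
Executing turtle program step by step:
Start: pos=(3,-8), heading=270, pen down
FD 11.5: (3,-8) -> (3,-19.5) [heading=270, draw]
FD 3.2: (3,-19.5) -> (3,-22.7) [heading=270, draw]
PU: pen up
PD: pen down
FD 9.2: (3,-22.7) -> (3,-31.9) [heading=270, draw]
LT 45: heading 270 -> 315
FD 5.3: (3,-31.9) -> (6.748,-35.648) [heading=315, draw]
FD 6.9: (6.748,-35.648) -> (11.627,-40.527) [heading=315, draw]
PD: pen down
PU: pen up
BK 6.9: (11.627,-40.527) -> (6.748,-35.648) [heading=315, move]
BK 4.2: (6.748,-35.648) -> (3.778,-32.678) [heading=315, move]
PU: pen up
BK 11.1: (3.778,-32.678) -> (-4.071,-24.829) [heading=315, move]
FD 8.5: (-4.071,-24.829) -> (1.939,-30.839) [heading=315, move]
Final: pos=(1.939,-30.839), heading=315, 5 segment(s) drawn

Segment lengths:
  seg 1: (3,-8) -> (3,-19.5), length = 11.5
  seg 2: (3,-19.5) -> (3,-22.7), length = 3.2
  seg 3: (3,-22.7) -> (3,-31.9), length = 9.2
  seg 4: (3,-31.9) -> (6.748,-35.648), length = 5.3
  seg 5: (6.748,-35.648) -> (11.627,-40.527), length = 6.9
Total = 36.1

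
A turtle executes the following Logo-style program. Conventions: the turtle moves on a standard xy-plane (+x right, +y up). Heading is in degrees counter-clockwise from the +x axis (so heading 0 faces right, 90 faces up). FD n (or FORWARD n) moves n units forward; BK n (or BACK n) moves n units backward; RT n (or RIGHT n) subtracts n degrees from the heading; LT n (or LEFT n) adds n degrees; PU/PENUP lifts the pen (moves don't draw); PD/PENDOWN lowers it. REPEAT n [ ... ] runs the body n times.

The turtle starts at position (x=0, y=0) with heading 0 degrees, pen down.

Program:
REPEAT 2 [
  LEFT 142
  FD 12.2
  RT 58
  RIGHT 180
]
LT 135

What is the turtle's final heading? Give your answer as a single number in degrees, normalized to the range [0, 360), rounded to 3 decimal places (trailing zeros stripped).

Answer: 303

Derivation:
Executing turtle program step by step:
Start: pos=(0,0), heading=0, pen down
REPEAT 2 [
  -- iteration 1/2 --
  LT 142: heading 0 -> 142
  FD 12.2: (0,0) -> (-9.614,7.511) [heading=142, draw]
  RT 58: heading 142 -> 84
  RT 180: heading 84 -> 264
  -- iteration 2/2 --
  LT 142: heading 264 -> 46
  FD 12.2: (-9.614,7.511) -> (-1.139,16.287) [heading=46, draw]
  RT 58: heading 46 -> 348
  RT 180: heading 348 -> 168
]
LT 135: heading 168 -> 303
Final: pos=(-1.139,16.287), heading=303, 2 segment(s) drawn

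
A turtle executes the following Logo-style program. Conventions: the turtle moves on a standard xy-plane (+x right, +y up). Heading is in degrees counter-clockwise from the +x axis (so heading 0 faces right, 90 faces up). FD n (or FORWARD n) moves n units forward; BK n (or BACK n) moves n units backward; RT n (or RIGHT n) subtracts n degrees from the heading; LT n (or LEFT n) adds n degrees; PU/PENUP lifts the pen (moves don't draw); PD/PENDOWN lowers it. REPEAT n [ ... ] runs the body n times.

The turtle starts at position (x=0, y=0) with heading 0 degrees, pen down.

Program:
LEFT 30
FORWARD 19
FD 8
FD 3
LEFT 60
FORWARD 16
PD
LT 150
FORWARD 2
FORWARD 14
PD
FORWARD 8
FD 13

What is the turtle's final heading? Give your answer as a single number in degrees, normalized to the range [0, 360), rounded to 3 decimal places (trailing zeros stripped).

Executing turtle program step by step:
Start: pos=(0,0), heading=0, pen down
LT 30: heading 0 -> 30
FD 19: (0,0) -> (16.454,9.5) [heading=30, draw]
FD 8: (16.454,9.5) -> (23.383,13.5) [heading=30, draw]
FD 3: (23.383,13.5) -> (25.981,15) [heading=30, draw]
LT 60: heading 30 -> 90
FD 16: (25.981,15) -> (25.981,31) [heading=90, draw]
PD: pen down
LT 150: heading 90 -> 240
FD 2: (25.981,31) -> (24.981,29.268) [heading=240, draw]
FD 14: (24.981,29.268) -> (17.981,17.144) [heading=240, draw]
PD: pen down
FD 8: (17.981,17.144) -> (13.981,10.215) [heading=240, draw]
FD 13: (13.981,10.215) -> (7.481,-1.043) [heading=240, draw]
Final: pos=(7.481,-1.043), heading=240, 8 segment(s) drawn

Answer: 240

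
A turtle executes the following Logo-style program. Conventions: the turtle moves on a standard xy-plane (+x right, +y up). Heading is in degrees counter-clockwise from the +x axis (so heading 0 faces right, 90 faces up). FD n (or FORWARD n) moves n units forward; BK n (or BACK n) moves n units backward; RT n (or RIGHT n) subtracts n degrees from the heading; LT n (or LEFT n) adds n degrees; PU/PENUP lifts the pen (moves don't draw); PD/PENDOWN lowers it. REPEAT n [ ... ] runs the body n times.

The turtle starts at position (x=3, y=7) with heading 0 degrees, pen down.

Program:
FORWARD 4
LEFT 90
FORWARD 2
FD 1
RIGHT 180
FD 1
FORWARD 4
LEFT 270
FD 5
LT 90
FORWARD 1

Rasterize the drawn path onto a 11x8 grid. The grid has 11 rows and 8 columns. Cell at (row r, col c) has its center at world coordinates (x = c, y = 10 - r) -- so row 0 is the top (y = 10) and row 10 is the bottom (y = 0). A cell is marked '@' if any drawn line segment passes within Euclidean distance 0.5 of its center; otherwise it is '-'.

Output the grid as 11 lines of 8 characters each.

Segment 0: (3,7) -> (7,7)
Segment 1: (7,7) -> (7,9)
Segment 2: (7,9) -> (7,10)
Segment 3: (7,10) -> (7,9)
Segment 4: (7,9) -> (7,5)
Segment 5: (7,5) -> (2,5)
Segment 6: (2,5) -> (2,4)

Answer: -------@
-------@
-------@
---@@@@@
-------@
--@@@@@@
--@-----
--------
--------
--------
--------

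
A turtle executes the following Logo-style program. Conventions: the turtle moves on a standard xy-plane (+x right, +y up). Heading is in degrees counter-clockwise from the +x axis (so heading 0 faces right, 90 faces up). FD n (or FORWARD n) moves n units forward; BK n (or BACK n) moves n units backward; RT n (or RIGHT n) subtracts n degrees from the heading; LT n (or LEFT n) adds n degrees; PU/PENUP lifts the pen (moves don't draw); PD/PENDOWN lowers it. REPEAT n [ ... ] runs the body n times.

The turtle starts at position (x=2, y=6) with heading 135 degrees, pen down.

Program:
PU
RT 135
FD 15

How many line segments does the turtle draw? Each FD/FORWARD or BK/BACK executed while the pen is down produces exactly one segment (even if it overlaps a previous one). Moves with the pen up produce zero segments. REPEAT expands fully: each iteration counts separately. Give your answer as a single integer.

Answer: 0

Derivation:
Executing turtle program step by step:
Start: pos=(2,6), heading=135, pen down
PU: pen up
RT 135: heading 135 -> 0
FD 15: (2,6) -> (17,6) [heading=0, move]
Final: pos=(17,6), heading=0, 0 segment(s) drawn
Segments drawn: 0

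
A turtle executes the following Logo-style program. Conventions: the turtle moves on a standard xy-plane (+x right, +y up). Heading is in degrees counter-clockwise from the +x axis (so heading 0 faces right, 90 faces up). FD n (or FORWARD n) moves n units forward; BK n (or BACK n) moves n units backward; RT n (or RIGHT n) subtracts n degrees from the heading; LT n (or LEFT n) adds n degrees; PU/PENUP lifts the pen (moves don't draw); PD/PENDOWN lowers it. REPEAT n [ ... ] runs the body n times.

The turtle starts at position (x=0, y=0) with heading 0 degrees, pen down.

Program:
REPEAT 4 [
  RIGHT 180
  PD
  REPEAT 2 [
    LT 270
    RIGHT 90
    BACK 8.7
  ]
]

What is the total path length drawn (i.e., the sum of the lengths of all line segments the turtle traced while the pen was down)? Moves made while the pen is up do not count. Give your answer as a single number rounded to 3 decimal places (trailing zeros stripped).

Answer: 69.6

Derivation:
Executing turtle program step by step:
Start: pos=(0,0), heading=0, pen down
REPEAT 4 [
  -- iteration 1/4 --
  RT 180: heading 0 -> 180
  PD: pen down
  REPEAT 2 [
    -- iteration 1/2 --
    LT 270: heading 180 -> 90
    RT 90: heading 90 -> 0
    BK 8.7: (0,0) -> (-8.7,0) [heading=0, draw]
    -- iteration 2/2 --
    LT 270: heading 0 -> 270
    RT 90: heading 270 -> 180
    BK 8.7: (-8.7,0) -> (0,0) [heading=180, draw]
  ]
  -- iteration 2/4 --
  RT 180: heading 180 -> 0
  PD: pen down
  REPEAT 2 [
    -- iteration 1/2 --
    LT 270: heading 0 -> 270
    RT 90: heading 270 -> 180
    BK 8.7: (0,0) -> (8.7,0) [heading=180, draw]
    -- iteration 2/2 --
    LT 270: heading 180 -> 90
    RT 90: heading 90 -> 0
    BK 8.7: (8.7,0) -> (0,0) [heading=0, draw]
  ]
  -- iteration 3/4 --
  RT 180: heading 0 -> 180
  PD: pen down
  REPEAT 2 [
    -- iteration 1/2 --
    LT 270: heading 180 -> 90
    RT 90: heading 90 -> 0
    BK 8.7: (0,0) -> (-8.7,0) [heading=0, draw]
    -- iteration 2/2 --
    LT 270: heading 0 -> 270
    RT 90: heading 270 -> 180
    BK 8.7: (-8.7,0) -> (0,0) [heading=180, draw]
  ]
  -- iteration 4/4 --
  RT 180: heading 180 -> 0
  PD: pen down
  REPEAT 2 [
    -- iteration 1/2 --
    LT 270: heading 0 -> 270
    RT 90: heading 270 -> 180
    BK 8.7: (0,0) -> (8.7,0) [heading=180, draw]
    -- iteration 2/2 --
    LT 270: heading 180 -> 90
    RT 90: heading 90 -> 0
    BK 8.7: (8.7,0) -> (0,0) [heading=0, draw]
  ]
]
Final: pos=(0,0), heading=0, 8 segment(s) drawn

Segment lengths:
  seg 1: (0,0) -> (-8.7,0), length = 8.7
  seg 2: (-8.7,0) -> (0,0), length = 8.7
  seg 3: (0,0) -> (8.7,0), length = 8.7
  seg 4: (8.7,0) -> (0,0), length = 8.7
  seg 5: (0,0) -> (-8.7,0), length = 8.7
  seg 6: (-8.7,0) -> (0,0), length = 8.7
  seg 7: (0,0) -> (8.7,0), length = 8.7
  seg 8: (8.7,0) -> (0,0), length = 8.7
Total = 69.6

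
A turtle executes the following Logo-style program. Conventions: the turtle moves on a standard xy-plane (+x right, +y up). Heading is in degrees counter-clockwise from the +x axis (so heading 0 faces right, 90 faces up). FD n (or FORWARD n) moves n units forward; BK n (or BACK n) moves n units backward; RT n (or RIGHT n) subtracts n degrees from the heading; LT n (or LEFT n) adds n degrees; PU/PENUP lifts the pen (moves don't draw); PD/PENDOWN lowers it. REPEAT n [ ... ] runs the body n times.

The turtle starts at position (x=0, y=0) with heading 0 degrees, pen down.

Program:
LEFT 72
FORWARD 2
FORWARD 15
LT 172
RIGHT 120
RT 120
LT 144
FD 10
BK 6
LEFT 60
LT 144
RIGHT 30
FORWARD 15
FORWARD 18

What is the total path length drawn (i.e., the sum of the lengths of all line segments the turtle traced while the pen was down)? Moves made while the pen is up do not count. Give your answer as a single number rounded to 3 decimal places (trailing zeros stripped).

Executing turtle program step by step:
Start: pos=(0,0), heading=0, pen down
LT 72: heading 0 -> 72
FD 2: (0,0) -> (0.618,1.902) [heading=72, draw]
FD 15: (0.618,1.902) -> (5.253,16.168) [heading=72, draw]
LT 172: heading 72 -> 244
RT 120: heading 244 -> 124
RT 120: heading 124 -> 4
LT 144: heading 4 -> 148
FD 10: (5.253,16.168) -> (-3.227,21.467) [heading=148, draw]
BK 6: (-3.227,21.467) -> (1.861,18.288) [heading=148, draw]
LT 60: heading 148 -> 208
LT 144: heading 208 -> 352
RT 30: heading 352 -> 322
FD 15: (1.861,18.288) -> (13.681,9.053) [heading=322, draw]
FD 18: (13.681,9.053) -> (27.865,-2.029) [heading=322, draw]
Final: pos=(27.865,-2.029), heading=322, 6 segment(s) drawn

Segment lengths:
  seg 1: (0,0) -> (0.618,1.902), length = 2
  seg 2: (0.618,1.902) -> (5.253,16.168), length = 15
  seg 3: (5.253,16.168) -> (-3.227,21.467), length = 10
  seg 4: (-3.227,21.467) -> (1.861,18.288), length = 6
  seg 5: (1.861,18.288) -> (13.681,9.053), length = 15
  seg 6: (13.681,9.053) -> (27.865,-2.029), length = 18
Total = 66

Answer: 66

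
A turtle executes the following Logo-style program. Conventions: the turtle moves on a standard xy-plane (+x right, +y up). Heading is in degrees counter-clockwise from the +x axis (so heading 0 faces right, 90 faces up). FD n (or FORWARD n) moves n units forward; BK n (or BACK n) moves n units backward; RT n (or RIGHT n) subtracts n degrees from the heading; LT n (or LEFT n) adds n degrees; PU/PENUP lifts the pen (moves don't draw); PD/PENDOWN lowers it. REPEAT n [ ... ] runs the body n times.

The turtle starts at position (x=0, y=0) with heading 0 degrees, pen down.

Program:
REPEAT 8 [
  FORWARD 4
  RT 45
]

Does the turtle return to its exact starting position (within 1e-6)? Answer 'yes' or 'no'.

Executing turtle program step by step:
Start: pos=(0,0), heading=0, pen down
REPEAT 8 [
  -- iteration 1/8 --
  FD 4: (0,0) -> (4,0) [heading=0, draw]
  RT 45: heading 0 -> 315
  -- iteration 2/8 --
  FD 4: (4,0) -> (6.828,-2.828) [heading=315, draw]
  RT 45: heading 315 -> 270
  -- iteration 3/8 --
  FD 4: (6.828,-2.828) -> (6.828,-6.828) [heading=270, draw]
  RT 45: heading 270 -> 225
  -- iteration 4/8 --
  FD 4: (6.828,-6.828) -> (4,-9.657) [heading=225, draw]
  RT 45: heading 225 -> 180
  -- iteration 5/8 --
  FD 4: (4,-9.657) -> (0,-9.657) [heading=180, draw]
  RT 45: heading 180 -> 135
  -- iteration 6/8 --
  FD 4: (0,-9.657) -> (-2.828,-6.828) [heading=135, draw]
  RT 45: heading 135 -> 90
  -- iteration 7/8 --
  FD 4: (-2.828,-6.828) -> (-2.828,-2.828) [heading=90, draw]
  RT 45: heading 90 -> 45
  -- iteration 8/8 --
  FD 4: (-2.828,-2.828) -> (0,0) [heading=45, draw]
  RT 45: heading 45 -> 0
]
Final: pos=(0,0), heading=0, 8 segment(s) drawn

Start position: (0, 0)
Final position: (0, 0)
Distance = 0; < 1e-6 -> CLOSED

Answer: yes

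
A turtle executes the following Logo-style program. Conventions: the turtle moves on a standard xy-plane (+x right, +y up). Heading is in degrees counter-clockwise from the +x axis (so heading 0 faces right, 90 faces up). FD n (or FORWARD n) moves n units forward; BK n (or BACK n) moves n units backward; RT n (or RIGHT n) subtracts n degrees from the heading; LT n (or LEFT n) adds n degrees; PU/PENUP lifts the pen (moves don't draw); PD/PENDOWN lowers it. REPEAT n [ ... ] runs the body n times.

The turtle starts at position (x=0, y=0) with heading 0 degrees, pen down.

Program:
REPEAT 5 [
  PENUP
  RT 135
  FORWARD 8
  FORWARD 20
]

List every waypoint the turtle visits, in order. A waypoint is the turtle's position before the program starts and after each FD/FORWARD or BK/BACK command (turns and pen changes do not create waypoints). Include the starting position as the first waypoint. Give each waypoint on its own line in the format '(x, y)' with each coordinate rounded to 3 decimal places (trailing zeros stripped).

Executing turtle program step by step:
Start: pos=(0,0), heading=0, pen down
REPEAT 5 [
  -- iteration 1/5 --
  PU: pen up
  RT 135: heading 0 -> 225
  FD 8: (0,0) -> (-5.657,-5.657) [heading=225, move]
  FD 20: (-5.657,-5.657) -> (-19.799,-19.799) [heading=225, move]
  -- iteration 2/5 --
  PU: pen up
  RT 135: heading 225 -> 90
  FD 8: (-19.799,-19.799) -> (-19.799,-11.799) [heading=90, move]
  FD 20: (-19.799,-11.799) -> (-19.799,8.201) [heading=90, move]
  -- iteration 3/5 --
  PU: pen up
  RT 135: heading 90 -> 315
  FD 8: (-19.799,8.201) -> (-14.142,2.544) [heading=315, move]
  FD 20: (-14.142,2.544) -> (0,-11.598) [heading=315, move]
  -- iteration 4/5 --
  PU: pen up
  RT 135: heading 315 -> 180
  FD 8: (0,-11.598) -> (-8,-11.598) [heading=180, move]
  FD 20: (-8,-11.598) -> (-28,-11.598) [heading=180, move]
  -- iteration 5/5 --
  PU: pen up
  RT 135: heading 180 -> 45
  FD 8: (-28,-11.598) -> (-22.343,-5.941) [heading=45, move]
  FD 20: (-22.343,-5.941) -> (-8.201,8.201) [heading=45, move]
]
Final: pos=(-8.201,8.201), heading=45, 0 segment(s) drawn
Waypoints (11 total):
(0, 0)
(-5.657, -5.657)
(-19.799, -19.799)
(-19.799, -11.799)
(-19.799, 8.201)
(-14.142, 2.544)
(0, -11.598)
(-8, -11.598)
(-28, -11.598)
(-22.343, -5.941)
(-8.201, 8.201)

Answer: (0, 0)
(-5.657, -5.657)
(-19.799, -19.799)
(-19.799, -11.799)
(-19.799, 8.201)
(-14.142, 2.544)
(0, -11.598)
(-8, -11.598)
(-28, -11.598)
(-22.343, -5.941)
(-8.201, 8.201)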